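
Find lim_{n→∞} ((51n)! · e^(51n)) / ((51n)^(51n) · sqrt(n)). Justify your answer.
lim = sqrt(2π·51)

Stirling: (51n)! ~ sqrt(2π·51n) · (51n/e)^(51n). Hence
  (51n)! · e^(51n) / (51n)^(51n) ~ sqrt(2π·51n).
Dividing by sqrt(n): sqrt(2π·51n) / sqrt(n) = sqrt(2π·51) · n^((1−1)/2), so the limit is sqrt(2π·51).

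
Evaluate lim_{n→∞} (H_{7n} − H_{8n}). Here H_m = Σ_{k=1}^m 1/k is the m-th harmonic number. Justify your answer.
lim = ln(7/8)

Euler-Maclaurin gives H_m = ln m + γ + 1/(2m) + O(1/m^2). The γ and O(1/m) terms cancel in the difference:
  H_{7n} − H_{8n} = ln(7n) − ln(8n) + O(1/n) = ln(7/8) + O(1/n).
Hence the limit is ln(7/8).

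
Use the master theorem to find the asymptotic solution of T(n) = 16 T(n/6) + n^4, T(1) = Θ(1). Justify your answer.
T(n) = Θ(n^4)

log_6 16 ≈ 1.547. f(n) = n^4 dominates n^(log_6 16) since 4 > 1.547, and the regularity condition a·f(n/b) = 16·(n/6)^4 = (16/1296)·n^4 ≤ c·f(n) holds with c = 16/1296 ≈ 0.0123 < 1. So this is Case 3: T(n) = Θ(f(n)) = Θ(n^4).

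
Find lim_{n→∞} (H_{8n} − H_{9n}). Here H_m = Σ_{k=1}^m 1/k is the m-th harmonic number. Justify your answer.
lim = ln(8/9)

Euler-Maclaurin gives H_m = ln m + γ + 1/(2m) + O(1/m^2). The γ and O(1/m) terms cancel in the difference:
  H_{8n} − H_{9n} = ln(8n) − ln(9n) + O(1/n) = ln(8/9) + O(1/n).
Hence the limit is ln(8/9).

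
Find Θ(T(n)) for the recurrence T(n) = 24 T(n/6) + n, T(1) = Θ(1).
T(n) = Θ(n^(log_6 24))

Master theorem: compare f(n) = n to n^(log_6 24) where log_6 24 ≈ 1.774. Since 1 < log_6 24, we have f(n) = O(n^(log_6 24 − ε)) for some ε > 0 — Case 1. Hence T(n) = Θ(n^(log_6 24)).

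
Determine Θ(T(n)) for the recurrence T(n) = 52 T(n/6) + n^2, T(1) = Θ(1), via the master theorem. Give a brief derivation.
T(n) = Θ(n^(log_6 52))

Master theorem: compare f(n) = n^2 to n^(log_6 52) where log_6 52 ≈ 2.205. Since 2 < log_6 52, we have f(n) = O(n^(log_6 52 − ε)) for some ε > 0 — Case 1. Hence T(n) = Θ(n^(log_6 52)).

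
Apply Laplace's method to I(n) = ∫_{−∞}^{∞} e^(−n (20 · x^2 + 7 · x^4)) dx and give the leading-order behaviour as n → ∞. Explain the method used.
I(n) ~ sqrt(π/(20n))

φ(x) = 20 · x^2 + 7 · x^4 has its unique global minimum at x* = 0 (since φ'(x) = 40x + 28x^3 = 0 only at x = 0 for real x with both coefficients positive, and φ → ∞ as |x| → ∞). At x* = 0, φ(0) = 0 and φ''(0) = 40. Laplace's method then gives
  I(n) ~ sqrt(2π / (n · φ''(0))) · e^(−n φ(0)) = sqrt(2π / (40n)) = sqrt(π/(20n)).
The 7 · x^4 term contributes only at subleading order (an O(1/n) relative correction).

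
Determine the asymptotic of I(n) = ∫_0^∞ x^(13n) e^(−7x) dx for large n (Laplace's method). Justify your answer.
I(n) ~ (sqrt(2π·13n) / 7) · (13n/(7e))^(13n)

Write the integrand as exp(13n ln x − 7x) and set f(x) = 13n ln x − 7x. Then f'(x) = 13n/x − 7 = 0 at x* = 13n/7, and f''(x*) = −13n/x*^2 = −7^2/(13n). Laplace's method (interior maximum) gives
  I(n) ~ e^(f(x*)) · sqrt(2π / |f''(x*)|)
        = exp(13n ln(13n/7) − 13n) · sqrt(2π · 13n / 7^2)
        = (13n/7)^(13n) e^(−13n) · sqrt(2π·13n) / 7
        = (sqrt(2π·13n) / 7) · (13n/(7e))^(13n).
This matches Γ(13n+1)/7^(13n+1) with Stirling applied to Γ.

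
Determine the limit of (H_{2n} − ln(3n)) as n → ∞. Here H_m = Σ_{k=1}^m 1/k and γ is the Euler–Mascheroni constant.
lim = ln(2/3) + γ

By Euler-Maclaurin, H_m = ln m + γ + O(1/m). So
  H_{2n} − ln(3n) = ln(2n) + γ − ln(3n) + O(1/n)
                       = ln(2/3) + γ + O(1/n).
Hence the limit is ln(2/3) + γ.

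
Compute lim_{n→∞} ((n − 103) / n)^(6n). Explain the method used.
lim = e^(−618)

Rewrite as (1 − 103/n)^(6n). By the standard limit (1 + x/n)^n → e^x, we have (1 − 103/n)^n → e^(−103), and raising to the 6th power gives e^(−618).
More precisely, ln[(1 − 103/n)^(6n)] = 6n · ln(1 − 103/n) = 6n · (-103/n + O(1/n^2)) = -618 + O(1/n) → -618.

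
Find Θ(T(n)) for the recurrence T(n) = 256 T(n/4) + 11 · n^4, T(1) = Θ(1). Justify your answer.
T(n) = Θ(n^4 log n)

log_4 256 = 4, and f(n) = 11 · n^4 = Θ(n^(log_4 256)). This is Case 2 of the master theorem: T(n) = Θ(f(n) · log n) = Θ(n^4 log n).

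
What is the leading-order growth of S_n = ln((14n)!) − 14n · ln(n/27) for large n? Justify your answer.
S_n ~ 14n · (ln 378 − 1) + O(ln n)

Stirling: ln((14n)!) = 14n ln(14n) − 14n + O(ln n).
  S_n = 14n ln(14n) − 14n − 14n ln(n/27) + O(ln n)
      = 14n ln(14n) − 14n ln n + 14n ln 27 − 14n + O(ln n)
      = 14n ln 14 + 14n ln 27 − 14n + O(ln n)
      = 14n (ln 378 − 1) + O(ln n).
Numerically ln(378) − 1 ≈ 4.9349.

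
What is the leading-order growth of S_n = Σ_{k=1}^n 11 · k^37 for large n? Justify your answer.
S_n ~ 11 · n^38 / 38

By integral comparison (Euler-Maclaurin), Σ_{k=1}^n 11 · k^37 = 11 · ∫_0^n x^37 dx + O(n^37) = 11 · n^38/38 + O(n^37). (Equivalently, Faulhaber's formula gives the same leading term.)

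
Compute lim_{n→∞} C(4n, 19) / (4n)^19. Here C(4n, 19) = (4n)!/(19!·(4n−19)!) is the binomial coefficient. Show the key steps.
lim = 1/19! = 1/121645100408832000

With N = 4n → ∞: C(N, 19) / N^19 = [N(N−1)…(N−18)] / (19! · N^19) = (1/19!) · 1 · (1 − 1/(4n)) · … · (1 − 18/(4n)). Each factor → 1 as N → ∞, so the limit is 1/19! = 1/121645100408832000.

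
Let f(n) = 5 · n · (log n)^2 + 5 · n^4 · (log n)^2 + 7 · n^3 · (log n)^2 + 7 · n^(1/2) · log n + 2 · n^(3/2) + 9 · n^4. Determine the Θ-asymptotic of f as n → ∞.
f(n) ∈ Θ(n^4 · (log n)^2)

Compare the terms by growth order. For large n, n^a · (log n)^b dominates n^a' · (log n)^b' iff a > a', or (a = a' and b > b'). Ranking the 6 terms shows the dominant one is 5 · n^4 · (log n)^2. Hence f(n) ∈ Θ(n^4 · (log n)^2).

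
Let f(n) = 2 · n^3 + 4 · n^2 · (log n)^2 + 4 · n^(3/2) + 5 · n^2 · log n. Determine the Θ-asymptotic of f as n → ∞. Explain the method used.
f(n) ∈ Θ(n^3)

Compare the terms by growth order. For large n, n^a · (log n)^b dominates n^a' · (log n)^b' iff a > a', or (a = a' and b > b'). Ranking the 4 terms shows the dominant one is 2 · n^3. Hence f(n) ∈ Θ(n^3).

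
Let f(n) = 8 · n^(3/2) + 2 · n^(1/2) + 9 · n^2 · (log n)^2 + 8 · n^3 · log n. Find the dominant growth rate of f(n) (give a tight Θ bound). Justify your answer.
f(n) ∈ Θ(n^3 · log n)

Compare the terms by growth order. For large n, n^a · (log n)^b dominates n^a' · (log n)^b' iff a > a', or (a = a' and b > b'). Ranking the 4 terms shows the dominant one is 8 · n^3 · log n. Hence f(n) ∈ Θ(n^3 · log n).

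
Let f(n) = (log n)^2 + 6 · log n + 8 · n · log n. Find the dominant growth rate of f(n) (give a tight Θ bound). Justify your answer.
f(n) ∈ Θ(n · log n)

Compare the terms by growth order. For large n, n^a · (log n)^b dominates n^a' · (log n)^b' iff a > a', or (a = a' and b > b'). Ranking the 3 terms shows the dominant one is 8 · n · log n. Hence f(n) ∈ Θ(n · log n).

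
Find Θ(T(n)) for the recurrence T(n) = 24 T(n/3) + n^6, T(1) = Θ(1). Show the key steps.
T(n) = Θ(n^6)

log_3 24 ≈ 2.893. f(n) = n^6 dominates n^(log_3 24) since 6 > 2.893, and the regularity condition a·f(n/b) = 24·(n/3)^6 = (24/729)·n^6 ≤ c·f(n) holds with c = 24/729 ≈ 0.0329 < 1. So this is Case 3: T(n) = Θ(f(n)) = Θ(n^6).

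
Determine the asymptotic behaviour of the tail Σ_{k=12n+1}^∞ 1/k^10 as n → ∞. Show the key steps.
Σ_{k>12n} 1/k^10 ~ 1/(9 · (12n)^9)

Compare to the integral: ∫_{12n}^∞ x^(−10) dx = [−x^(−9)/9]_{12n}^∞ = 1/((10−1)·(12n)^9). Euler-Maclaurin then gives
  Σ_{k>12n} 1/k^10 = ∫_{12n}^∞ dx/x^10 − 1/(2·(12n)^10) + O(1/(12n)^11).
(Equivalently this is ζ(10) − Σ_{k≤12n} 1/k^10.)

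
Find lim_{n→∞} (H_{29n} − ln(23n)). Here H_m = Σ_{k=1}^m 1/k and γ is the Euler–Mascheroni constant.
lim = ln(29/23) + γ

By Euler-Maclaurin, H_m = ln m + γ + O(1/m). So
  H_{29n} − ln(23n) = ln(29n) + γ − ln(23n) + O(1/n)
                       = ln(29/23) + γ + O(1/n).
Hence the limit is ln(29/23) + γ.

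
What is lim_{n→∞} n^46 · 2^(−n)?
lim = 0

Exponentials with base > 1 dominate every fixed polynomial: for any fixed c, n^c / 2^n → 0 as n → ∞ (e.g. by the ratio test, or by writing 2^n = e^(n ln 2) and noting e^(n ln 2) / n^c → ∞). Hence n^46 · 2^(−n) = n^46 / 2^n → 0.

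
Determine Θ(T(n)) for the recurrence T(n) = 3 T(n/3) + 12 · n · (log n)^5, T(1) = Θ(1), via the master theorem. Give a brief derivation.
T(n) = Θ(n · (log n)^6)

Here log_3 3 = 1 and f(n) = 12 · n · (log n)^5 = Θ(n^(log_3 3) · (log n)^5). This is the extended Case 2 of the master theorem (f matches the critical exponent up to log factors), giving T(n) = Θ(n^(log_3 3) · (log n)^(5+1)) = Θ(n · (log n)^6).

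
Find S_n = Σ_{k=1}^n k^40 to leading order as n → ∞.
S_n ~ n^41 / 41

By integral comparison (Euler-Maclaurin), Σ_{k=1}^n k^40 = ∫_0^n x^40 dx + O(n^40) = n^41/41 + O(n^40). (Equivalently, Faulhaber's formula gives the same leading term.)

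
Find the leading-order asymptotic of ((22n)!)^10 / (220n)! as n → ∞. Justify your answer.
((22n)!)^10/(220n)! ~ ((2π·22n)^(9/2) / sqrt(10)) · 10^(−10·22n)  →  0

Write N = 22n. Stirling: N! ~ sqrt(2π N)(N/e)^N and (10N)! ~ sqrt(2π·10N)·(10N/e)^(10N).
  (N!)^10/(10N)! ~ (2π N)^(10/2) (N/e)^(10N) / [sqrt(2π·10N) (10N/e)^(10N)]
     = (2π N)^(10/2) / sqrt(2π·10N) · (N/(10N))^(10N)
     = (2π N)^((10−1)/2) / sqrt(10) · 10^(−10N).
Since 10^10 > 1, the factor 10^(−10N) decays exponentially, so the ratio → 0. Substituting N = 22n gives the stated form.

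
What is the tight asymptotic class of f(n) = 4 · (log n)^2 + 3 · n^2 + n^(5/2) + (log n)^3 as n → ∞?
f(n) ∈ Θ(n^(5/2))

Compare the terms by growth order. For large n, n^a · (log n)^b dominates n^a' · (log n)^b' iff a > a', or (a = a' and b > b'). Ranking the 4 terms shows the dominant one is n^(5/2). Hence f(n) ∈ Θ(n^(5/2)).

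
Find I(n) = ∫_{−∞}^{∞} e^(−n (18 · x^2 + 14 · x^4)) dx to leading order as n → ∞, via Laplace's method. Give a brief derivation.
I(n) ~ sqrt(π/(18n))

φ(x) = 18 · x^2 + 14 · x^4 has its unique global minimum at x* = 0 (since φ'(x) = 36x + 56x^3 = 0 only at x = 0 for real x with both coefficients positive, and φ → ∞ as |x| → ∞). At x* = 0, φ(0) = 0 and φ''(0) = 36. Laplace's method then gives
  I(n) ~ sqrt(2π / (n · φ''(0))) · e^(−n φ(0)) = sqrt(2π / (36n)) = sqrt(π/(18n)).
The 14 · x^4 term contributes only at subleading order (an O(1/n) relative correction).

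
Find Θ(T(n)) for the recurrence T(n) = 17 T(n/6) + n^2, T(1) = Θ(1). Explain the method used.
T(n) = Θ(n^2)

log_6 17 ≈ 1.581. f(n) = n^2 dominates n^(log_6 17) since 2 > 1.581, and the regularity condition a·f(n/b) = 17·(n/6)^2 = (17/36)·n^2 ≤ c·f(n) holds with c = 17/36 ≈ 0.472 < 1. So this is Case 3: T(n) = Θ(f(n)) = Θ(n^2).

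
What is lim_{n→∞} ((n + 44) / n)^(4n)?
lim = e^176

Rewrite as (1 + 44/n)^(4n). By the standard limit (1 + x/n)^n → e^x, we have (1 + 44/n)^n → e^44, and raising to the 4th power gives e^176.
More precisely, ln[(1 + 44/n)^(4n)] = 4n · ln(1 + 44/n) = 4n · (44/n + O(1/n^2)) = 176 + O(1/n) → 176.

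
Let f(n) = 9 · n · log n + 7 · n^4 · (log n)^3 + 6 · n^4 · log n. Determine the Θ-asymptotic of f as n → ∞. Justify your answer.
f(n) ∈ Θ(n^4 · (log n)^3)

Compare the terms by growth order. For large n, n^a · (log n)^b dominates n^a' · (log n)^b' iff a > a', or (a = a' and b > b'). Ranking the 3 terms shows the dominant one is 7 · n^4 · (log n)^3. Hence f(n) ∈ Θ(n^4 · (log n)^3).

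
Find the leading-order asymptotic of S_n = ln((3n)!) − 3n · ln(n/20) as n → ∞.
S_n ~ 3n · (ln 60 − 1) + O(ln n)

Stirling: ln((3n)!) = 3n ln(3n) − 3n + O(ln n).
  S_n = 3n ln(3n) − 3n − 3n ln(n/20) + O(ln n)
      = 3n ln(3n) − 3n ln n + 3n ln 20 − 3n + O(ln n)
      = 3n ln 3 + 3n ln 20 − 3n + O(ln n)
      = 3n (ln 60 − 1) + O(ln n).
Numerically ln(60) − 1 ≈ 3.0943.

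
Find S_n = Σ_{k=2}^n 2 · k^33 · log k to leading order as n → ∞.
S_n ~ n^34 log n / 17 − n^34 / 578

By integral comparison, S_n = ∫_1^n 2 · x^33 · log x dx + O(n^33 · log n). For the integral, ∫ x^33 log x dx = n^34 log n / 34 − n^34/1156 (integration by parts). Hence S_n ~ n^34 log n / 17 − n^34 / 578.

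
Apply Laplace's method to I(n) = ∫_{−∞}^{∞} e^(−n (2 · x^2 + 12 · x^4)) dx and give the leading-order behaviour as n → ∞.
I(n) ~ sqrt(π/(2n))

φ(x) = 2 · x^2 + 12 · x^4 has its unique global minimum at x* = 0 (since φ'(x) = 4x + 48x^3 = 0 only at x = 0 for real x with both coefficients positive, and φ → ∞ as |x| → ∞). At x* = 0, φ(0) = 0 and φ''(0) = 4. Laplace's method then gives
  I(n) ~ sqrt(2π / (n · φ''(0))) · e^(−n φ(0)) = sqrt(2π / (4n)) = sqrt(π/(2n)).
The 12 · x^4 term contributes only at subleading order (an O(1/n) relative correction).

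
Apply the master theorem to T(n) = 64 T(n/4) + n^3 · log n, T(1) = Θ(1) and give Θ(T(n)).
T(n) = Θ(n^3 · (log n)^2)

Here log_4 64 = 3 and f(n) = n^3 · log n = Θ(n^(log_4 64) · (log n)^1). This is the extended Case 2 of the master theorem (f matches the critical exponent up to log factors), giving T(n) = Θ(n^(log_4 64) · (log n)^(1+1)) = Θ(n^3 · (log n)^2).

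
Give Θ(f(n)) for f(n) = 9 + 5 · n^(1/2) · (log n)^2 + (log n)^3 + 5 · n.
f(n) ∈ Θ(n)

Compare the terms by growth order. For large n, n^a · (log n)^b dominates n^a' · (log n)^b' iff a > a', or (a = a' and b > b'). Ranking the 4 terms shows the dominant one is 5 · n. Hence f(n) ∈ Θ(n).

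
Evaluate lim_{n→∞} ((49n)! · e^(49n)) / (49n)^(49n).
lim = ∞

Stirling: (49n)! ~ sqrt(2π·49n) · (49n/e)^(49n). Hence
  (49n)! · e^(49n) / (49n)^(49n) ~ sqrt(2π·49n) = sqrt(2π·49) · sqrt(n) → ∞.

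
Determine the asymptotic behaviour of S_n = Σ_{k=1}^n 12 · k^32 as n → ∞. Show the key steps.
S_n ~ 4 · n^33 / 11

By integral comparison (Euler-Maclaurin), Σ_{k=1}^n 12 · k^32 = 12 · ∫_0^n x^32 dx + O(n^32) = 12 · n^33/33 = 4 · n^33 / 11 + O(n^32). (Equivalently, Faulhaber's formula gives the same leading term.)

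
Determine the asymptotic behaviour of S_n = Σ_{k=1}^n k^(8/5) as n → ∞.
S_n ~ (5/13) · n^(13/5)

Integral comparison: Σ_{k=1}^n k^(8/5) = ∫_0^n x^(8/5) dx + O(n^(8/5)). The integral is n^(1 + 8/5) / (1 + 8/5) = n^((8+5)/5) / ((8+5)/5) = (5/13) · n^(13/5).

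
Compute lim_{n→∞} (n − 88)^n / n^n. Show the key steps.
lim = e^(−88)

Rewrite as (1 − 88/n)^(n). By the standard limit (1 + x/n)^n → e^x, we have (1 − 88/n)^n → e^(−88), and raising to the 1st power gives e^(−88).
More precisely, ln[(1 − 88/n)^(n)] = n · ln(1 − 88/n) = n · (-88/n + O(1/n^2)) = -88 + O(1/n) → -88.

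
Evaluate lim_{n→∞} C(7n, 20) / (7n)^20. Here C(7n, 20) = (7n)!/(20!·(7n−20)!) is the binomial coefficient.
lim = 1/20! = 1/2432902008176640000

With N = 7n → ∞: C(N, 20) / N^20 = [N(N−1)…(N−19)] / (20! · N^20) = (1/20!) · 1 · (1 − 1/(7n)) · … · (1 − 19/(7n)). Each factor → 1 as N → ∞, so the limit is 1/20! = 1/2432902008176640000.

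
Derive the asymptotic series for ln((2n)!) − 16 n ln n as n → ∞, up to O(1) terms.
ln((2n)!) − 16 n ln n = −14 n ln n + 2(ln 2 − 1) n + (1/2) ln(2π·2n) + O(1/n)

Stirling: ln((2n)!) = 2n ln(2n) − 2n + (1/2) ln(2π·2n) + O(1/n).
Expand 2n ln(2n) = 2n (ln n + ln 2) = 2n ln n + 2n ln 2.
Subtract 16n ln n: leading term is (2 − 16) n ln n = −14 n ln n. The next term is 2n ln 2 − 2n = 2(ln 2 − 1) n. Then the (1/2) ln(2π·2n) correction.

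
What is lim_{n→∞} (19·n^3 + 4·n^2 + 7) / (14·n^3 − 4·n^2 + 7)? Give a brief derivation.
lim = 19/14

For large n the leading n^3 terms dominate both numerator and denominator. Dividing top and bottom by n^3, every other term tends to 0, leaving 19/14.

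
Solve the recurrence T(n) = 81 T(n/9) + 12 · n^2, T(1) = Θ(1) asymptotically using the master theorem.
T(n) = Θ(n^2 log n)

log_9 81 = 2, and f(n) = 12 · n^2 = Θ(n^(log_9 81)). This is Case 2 of the master theorem: T(n) = Θ(f(n) · log n) = Θ(n^2 log n).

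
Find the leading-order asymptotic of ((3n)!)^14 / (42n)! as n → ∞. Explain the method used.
((3n)!)^14/(42n)! ~ ((2π·3n)^(13/2) / sqrt(14)) · 14^(−14·3n)  →  0

Write N = 3n. Stirling: N! ~ sqrt(2π N)(N/e)^N and (14N)! ~ sqrt(2π·14N)·(14N/e)^(14N).
  (N!)^14/(14N)! ~ (2π N)^(14/2) (N/e)^(14N) / [sqrt(2π·14N) (14N/e)^(14N)]
     = (2π N)^(14/2) / sqrt(2π·14N) · (N/(14N))^(14N)
     = (2π N)^((14−1)/2) / sqrt(14) · 14^(−14N).
Since 14^14 > 1, the factor 14^(−14N) decays exponentially, so the ratio → 0. Substituting N = 3n gives the stated form.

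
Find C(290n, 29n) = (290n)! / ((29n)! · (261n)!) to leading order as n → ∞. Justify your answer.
C(290n, 29n) ~ (10000000000/387420489)^(29n) · sqrt(5/(9π·29n))

Write N = 29n. Apply Stirling to each factorial:
  (10N)! ~ sqrt(2π·10N) · (10N/e)^(10N),
  N! ~ sqrt(2π N) · (N/e)^N,
  (9N)! ~ sqrt(2π·9N) · (9N/e)^(9N).
The exponential factors combine to (10N)^(10N) / (N^N · (9N)^(9N)) = 10^(10N)/9^(9N) = (10^10/9^9)^N = (10000000000/387420489)^N.
The square-root prefactors combine to sqrt(2π·10N) / (sqrt(2π N)·sqrt(2π·9N)) = sqrt(10 / (2π·9·N)) = sqrt(5/(9π·29n)).
Substituting N = 29n: C(290n, 29n) ~ (10000000000/387420489)^(29n) · sqrt(5/(9π·29n)).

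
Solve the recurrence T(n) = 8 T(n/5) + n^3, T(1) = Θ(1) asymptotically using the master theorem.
T(n) = Θ(n^3)

log_5 8 ≈ 1.292. f(n) = n^3 dominates n^(log_5 8) since 3 > 1.292, and the regularity condition a·f(n/b) = 8·(n/5)^3 = (8/125)·n^3 ≤ c·f(n) holds with c = 8/125 ≈ 0.064 < 1. So this is Case 3: T(n) = Θ(f(n)) = Θ(n^3).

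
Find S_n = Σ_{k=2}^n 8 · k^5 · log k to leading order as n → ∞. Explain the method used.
S_n ~ 4 · n^6 log n / 3 − 2 · n^6 / 9

By integral comparison, S_n = ∫_1^n 8 · x^5 · log x dx + O(n^5 · log n). For the integral, ∫ x^5 log x dx = n^6 log n / 6 − n^6/36 (integration by parts). Hence S_n ~ 4 · n^6 log n / 3 − 2 · n^6 / 9.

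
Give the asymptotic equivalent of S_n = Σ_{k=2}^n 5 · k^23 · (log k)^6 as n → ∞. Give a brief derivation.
S_n ~ 5 · n^24 · (log n)^6 / 24

By integral comparison, S_n = ∫_1^n 5 · x^23 · (log x)^6 dx + O(n^23 · (log n)^6). For the integral, the leading term of ∫_1^n x^23 (log x)^6 dx is n^24/24 · (log n)^6 (by repeated integration by parts; each step lowers the log-exponent and produces a relatively O(1/log n) correction). Hence S_n ~ 5 · n^24 · (log n)^6 / 24.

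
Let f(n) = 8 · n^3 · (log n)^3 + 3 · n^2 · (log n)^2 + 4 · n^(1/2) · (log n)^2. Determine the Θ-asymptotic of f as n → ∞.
f(n) ∈ Θ(n^3 · (log n)^3)

Compare the terms by growth order. For large n, n^a · (log n)^b dominates n^a' · (log n)^b' iff a > a', or (a = a' and b > b'). Ranking the 3 terms shows the dominant one is 8 · n^3 · (log n)^3. Hence f(n) ∈ Θ(n^3 · (log n)^3).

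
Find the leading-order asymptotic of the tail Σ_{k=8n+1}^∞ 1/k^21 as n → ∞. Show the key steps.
Σ_{k>8n} 1/k^21 ~ 1/(20 · (8n)^20)

Compare to the integral: ∫_{8n}^∞ x^(−21) dx = [−x^(−20)/20]_{8n}^∞ = 1/((21−1)·(8n)^20). Euler-Maclaurin then gives
  Σ_{k>8n} 1/k^21 = ∫_{8n}^∞ dx/x^21 − 1/(2·(8n)^21) + O(1/(8n)^22).
(Equivalently this is ζ(21) − Σ_{k≤8n} 1/k^21.)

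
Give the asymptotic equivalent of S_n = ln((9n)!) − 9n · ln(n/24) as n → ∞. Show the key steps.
S_n ~ 9n · (ln 216 − 1) + O(ln n)

Stirling: ln((9n)!) = 9n ln(9n) − 9n + O(ln n).
  S_n = 9n ln(9n) − 9n − 9n ln(n/24) + O(ln n)
      = 9n ln(9n) − 9n ln n + 9n ln 24 − 9n + O(ln n)
      = 9n ln 9 + 9n ln 24 − 9n + O(ln n)
      = 9n (ln 216 − 1) + O(ln n).
Numerically ln(216) − 1 ≈ 4.3753.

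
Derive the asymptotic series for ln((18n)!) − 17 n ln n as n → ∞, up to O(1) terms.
ln((18n)!) − 17 n ln n = n ln n + 18(ln 18 − 1) n + (1/2) ln(2π·18n) + O(1/n)

Stirling: ln((18n)!) = 18n ln(18n) − 18n + (1/2) ln(2π·18n) + O(1/n).
Expand 18n ln(18n) = 18n (ln n + ln 18) = 18n ln n + 18n ln 18.
Subtract 17n ln n: leading term is (18 − 17) n ln n = n ln n. The next term is 18n ln 18 − 18n = 18(ln 18 − 1) n. Then the (1/2) ln(2π·18n) correction.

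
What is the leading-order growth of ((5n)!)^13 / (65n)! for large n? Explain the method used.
((5n)!)^13/(65n)! ~ ((2π·5n)^(12/2) / sqrt(13)) · 13^(−13·5n)  →  0

Write N = 5n. Stirling: N! ~ sqrt(2π N)(N/e)^N and (13N)! ~ sqrt(2π·13N)·(13N/e)^(13N).
  (N!)^13/(13N)! ~ (2π N)^(13/2) (N/e)^(13N) / [sqrt(2π·13N) (13N/e)^(13N)]
     = (2π N)^(13/2) / sqrt(2π·13N) · (N/(13N))^(13N)
     = (2π N)^((13−1)/2) / sqrt(13) · 13^(−13N).
Since 13^13 > 1, the factor 13^(−13N) decays exponentially, so the ratio → 0. Substituting N = 5n gives the stated form.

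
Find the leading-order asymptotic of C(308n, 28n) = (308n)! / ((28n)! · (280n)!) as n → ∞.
C(308n, 28n) ~ (285311670611/10000000000)^(28n) · sqrt(11/(20π·28n))

Write N = 28n. Apply Stirling to each factorial:
  (11N)! ~ sqrt(2π·11N) · (11N/e)^(11N),
  N! ~ sqrt(2π N) · (N/e)^N,
  (10N)! ~ sqrt(2π·10N) · (10N/e)^(10N).
The exponential factors combine to (11N)^(11N) / (N^N · (10N)^(10N)) = 11^(11N)/10^(10N) = (11^11/10^10)^N = (285311670611/10000000000)^N.
The square-root prefactors combine to sqrt(2π·11N) / (sqrt(2π N)·sqrt(2π·10N)) = sqrt(11 / (2π·10·N)) = sqrt(11/(20π·28n)).
Substituting N = 28n: C(308n, 28n) ~ (285311670611/10000000000)^(28n) · sqrt(11/(20π·28n)).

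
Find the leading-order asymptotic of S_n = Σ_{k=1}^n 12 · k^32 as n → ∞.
S_n ~ 4 · n^33 / 11

By integral comparison (Euler-Maclaurin), Σ_{k=1}^n 12 · k^32 = 12 · ∫_0^n x^32 dx + O(n^32) = 12 · n^33/33 = 4 · n^33 / 11 + O(n^32). (Equivalently, Faulhaber's formula gives the same leading term.)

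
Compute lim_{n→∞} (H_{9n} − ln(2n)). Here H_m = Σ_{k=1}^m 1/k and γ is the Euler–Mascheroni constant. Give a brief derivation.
lim = ln(9/2) + γ

By Euler-Maclaurin, H_m = ln m + γ + O(1/m). So
  H_{9n} − ln(2n) = ln(9n) + γ − ln(2n) + O(1/n)
                       = ln(9/2) + γ + O(1/n).
Hence the limit is ln(9/2) + γ.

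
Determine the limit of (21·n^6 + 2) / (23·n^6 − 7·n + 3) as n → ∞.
lim = 21/23

For large n the leading n^6 terms dominate both numerator and denominator. Dividing top and bottom by n^6, every other term tends to 0, leaving 21/23.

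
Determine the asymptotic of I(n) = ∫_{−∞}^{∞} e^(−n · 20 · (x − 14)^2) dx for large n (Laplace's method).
I(n) = sqrt(π/(20n))

Here φ(x) = 20 · (x − 14)^2 has its unique minimum at x* = 14 with φ(x*) = 0 and φ''(x*) = 40. Laplace's method gives
  I(n) ~ e^(−n φ(x*)) · sqrt(2π / (n · φ''(x*))) = sqrt(2π / (40n)) = sqrt(π/(20n)).
This is exact: substituting u = (x − 14)·sqrt(20n) gives I(n) = (1/sqrt(20n)) ∫_{−∞}^{∞} e^(−u^2) du = sqrt(π/(20n)).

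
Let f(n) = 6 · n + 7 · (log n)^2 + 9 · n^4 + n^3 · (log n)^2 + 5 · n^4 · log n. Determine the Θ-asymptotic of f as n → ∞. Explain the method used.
f(n) ∈ Θ(n^4 · log n)

Compare the terms by growth order. For large n, n^a · (log n)^b dominates n^a' · (log n)^b' iff a > a', or (a = a' and b > b'). Ranking the 5 terms shows the dominant one is 5 · n^4 · log n. Hence f(n) ∈ Θ(n^4 · log n).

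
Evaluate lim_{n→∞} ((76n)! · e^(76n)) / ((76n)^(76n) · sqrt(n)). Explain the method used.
lim = sqrt(2π·76)

Stirling: (76n)! ~ sqrt(2π·76n) · (76n/e)^(76n). Hence
  (76n)! · e^(76n) / (76n)^(76n) ~ sqrt(2π·76n).
Dividing by sqrt(n): sqrt(2π·76n) / sqrt(n) = sqrt(2π·76) · n^((1−1)/2), so the limit is sqrt(2π·76).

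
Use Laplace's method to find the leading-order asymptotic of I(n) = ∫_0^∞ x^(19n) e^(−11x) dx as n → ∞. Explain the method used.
I(n) ~ (sqrt(2π·19n) / 11) · (19n/(11e))^(19n)

Write the integrand as exp(19n ln x − 11x) and set f(x) = 19n ln x − 11x. Then f'(x) = 19n/x − 11 = 0 at x* = 19n/11, and f''(x*) = −19n/x*^2 = −11^2/(19n). Laplace's method (interior maximum) gives
  I(n) ~ e^(f(x*)) · sqrt(2π / |f''(x*)|)
        = exp(19n ln(19n/11) − 19n) · sqrt(2π · 19n / 11^2)
        = (19n/11)^(19n) e^(−19n) · sqrt(2π·19n) / 11
        = (sqrt(2π·19n) / 11) · (19n/(11e))^(19n).
This matches Γ(19n+1)/11^(19n+1) with Stirling applied to Γ.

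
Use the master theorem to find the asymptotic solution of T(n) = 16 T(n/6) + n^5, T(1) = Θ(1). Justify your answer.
T(n) = Θ(n^5)

log_6 16 ≈ 1.547. f(n) = n^5 dominates n^(log_6 16) since 5 > 1.547, and the regularity condition a·f(n/b) = 16·(n/6)^5 = (16/7776)·n^5 ≤ c·f(n) holds with c = 16/7776 ≈ 0.00206 < 1. So this is Case 3: T(n) = Θ(f(n)) = Θ(n^5).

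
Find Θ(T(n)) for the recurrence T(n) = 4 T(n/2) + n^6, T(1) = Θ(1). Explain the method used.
T(n) = Θ(n^6)

log_2 4 ≈ 2.000. f(n) = n^6 dominates n^(log_2 4) since 6 > 2.000, and the regularity condition a·f(n/b) = 4·(n/2)^6 = (4/64)·n^6 ≤ c·f(n) holds with c = 4/64 ≈ 0.0625 < 1. So this is Case 3: T(n) = Θ(f(n)) = Θ(n^6).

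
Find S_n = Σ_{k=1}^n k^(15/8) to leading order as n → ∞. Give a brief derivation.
S_n ~ (8/23) · n^(23/8)

Integral comparison: Σ_{k=1}^n k^(15/8) = ∫_0^n x^(15/8) dx + O(n^(15/8)). The integral is n^(1 + 15/8) / (1 + 15/8) = n^((15+8)/8) / ((15+8)/8) = (8/23) · n^(23/8).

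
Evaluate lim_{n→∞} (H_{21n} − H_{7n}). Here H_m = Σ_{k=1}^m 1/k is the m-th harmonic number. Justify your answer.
lim = ln(21/7) = ln 3

Euler-Maclaurin gives H_m = ln m + γ + 1/(2m) + O(1/m^2). The γ and O(1/m) terms cancel in the difference:
  H_{21n} − H_{7n} = ln(21n) − ln(7n) + O(1/n) = ln(21/7) + O(1/n).
Hence the limit is ln(21/7) = ln 3.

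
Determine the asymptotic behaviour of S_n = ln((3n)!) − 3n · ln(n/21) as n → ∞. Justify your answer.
S_n ~ 3n · (ln 63 − 1) + O(ln n)

Stirling: ln((3n)!) = 3n ln(3n) − 3n + O(ln n).
  S_n = 3n ln(3n) − 3n − 3n ln(n/21) + O(ln n)
      = 3n ln(3n) − 3n ln n + 3n ln 21 − 3n + O(ln n)
      = 3n ln 3 + 3n ln 21 − 3n + O(ln n)
      = 3n (ln 63 − 1) + O(ln n).
Numerically ln(63) − 1 ≈ 3.1431.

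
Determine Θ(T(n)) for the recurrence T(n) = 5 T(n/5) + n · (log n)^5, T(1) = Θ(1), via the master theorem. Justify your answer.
T(n) = Θ(n · (log n)^6)

Here log_5 5 = 1 and f(n) = n · (log n)^5 = Θ(n^(log_5 5) · (log n)^5). This is the extended Case 2 of the master theorem (f matches the critical exponent up to log factors), giving T(n) = Θ(n^(log_5 5) · (log n)^(5+1)) = Θ(n · (log n)^6).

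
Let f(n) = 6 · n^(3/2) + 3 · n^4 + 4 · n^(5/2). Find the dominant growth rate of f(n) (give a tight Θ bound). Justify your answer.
f(n) ∈ Θ(n^4)

Compare the terms by growth order. For large n, n^a · (log n)^b dominates n^a' · (log n)^b' iff a > a', or (a = a' and b > b'). Ranking the 3 terms shows the dominant one is 3 · n^4. Hence f(n) ∈ Θ(n^4).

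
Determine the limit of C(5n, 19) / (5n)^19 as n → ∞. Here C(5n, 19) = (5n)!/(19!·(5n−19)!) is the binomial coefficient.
lim = 1/19! = 1/121645100408832000

With N = 5n → ∞: C(N, 19) / N^19 = [N(N−1)…(N−18)] / (19! · N^19) = (1/19!) · 1 · (1 − 1/(5n)) · … · (1 − 18/(5n)). Each factor → 1 as N → ∞, so the limit is 1/19! = 1/121645100408832000.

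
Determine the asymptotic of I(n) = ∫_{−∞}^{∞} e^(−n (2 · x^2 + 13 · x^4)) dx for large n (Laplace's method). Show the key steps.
I(n) ~ sqrt(π/(2n))

φ(x) = 2 · x^2 + 13 · x^4 has its unique global minimum at x* = 0 (since φ'(x) = 4x + 52x^3 = 0 only at x = 0 for real x with both coefficients positive, and φ → ∞ as |x| → ∞). At x* = 0, φ(0) = 0 and φ''(0) = 4. Laplace's method then gives
  I(n) ~ sqrt(2π / (n · φ''(0))) · e^(−n φ(0)) = sqrt(2π / (4n)) = sqrt(π/(2n)).
The 13 · x^4 term contributes only at subleading order (an O(1/n) relative correction).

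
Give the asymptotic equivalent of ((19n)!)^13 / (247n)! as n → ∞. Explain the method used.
((19n)!)^13/(247n)! ~ ((2π·19n)^(12/2) / sqrt(13)) · 13^(−13·19n)  →  0

Write N = 19n. Stirling: N! ~ sqrt(2π N)(N/e)^N and (13N)! ~ sqrt(2π·13N)·(13N/e)^(13N).
  (N!)^13/(13N)! ~ (2π N)^(13/2) (N/e)^(13N) / [sqrt(2π·13N) (13N/e)^(13N)]
     = (2π N)^(13/2) / sqrt(2π·13N) · (N/(13N))^(13N)
     = (2π N)^((13−1)/2) / sqrt(13) · 13^(−13N).
Since 13^13 > 1, the factor 13^(−13N) decays exponentially, so the ratio → 0. Substituting N = 19n gives the stated form.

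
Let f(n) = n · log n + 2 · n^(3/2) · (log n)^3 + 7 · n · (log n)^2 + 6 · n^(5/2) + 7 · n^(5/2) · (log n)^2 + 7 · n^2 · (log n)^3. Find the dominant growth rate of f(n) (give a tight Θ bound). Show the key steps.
f(n) ∈ Θ(n^(5/2) · (log n)^2)

Compare the terms by growth order. For large n, n^a · (log n)^b dominates n^a' · (log n)^b' iff a > a', or (a = a' and b > b'). Ranking the 6 terms shows the dominant one is 7 · n^(5/2) · (log n)^2. Hence f(n) ∈ Θ(n^(5/2) · (log n)^2).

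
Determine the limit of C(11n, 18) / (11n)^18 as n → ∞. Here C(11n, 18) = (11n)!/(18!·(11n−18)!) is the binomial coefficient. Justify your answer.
lim = 1/18! = 1/6402373705728000

With N = 11n → ∞: C(N, 18) / N^18 = [N(N−1)…(N−17)] / (18! · N^18) = (1/18!) · 1 · (1 − 1/(11n)) · … · (1 − 17/(11n)). Each factor → 1 as N → ∞, so the limit is 1/18! = 1/6402373705728000.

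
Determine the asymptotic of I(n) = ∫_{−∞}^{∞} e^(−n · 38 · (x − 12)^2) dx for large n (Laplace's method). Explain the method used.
I(n) = sqrt(π/(38n))

Here φ(x) = 38 · (x − 12)^2 has its unique minimum at x* = 12 with φ(x*) = 0 and φ''(x*) = 76. Laplace's method gives
  I(n) ~ e^(−n φ(x*)) · sqrt(2π / (n · φ''(x*))) = sqrt(2π / (76n)) = sqrt(π/(38n)).
This is exact: substituting u = (x − 12)·sqrt(38n) gives I(n) = (1/sqrt(38n)) ∫_{−∞}^{∞} e^(−u^2) du = sqrt(π/(38n)).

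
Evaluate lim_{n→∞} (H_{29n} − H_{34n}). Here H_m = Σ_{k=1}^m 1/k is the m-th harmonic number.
lim = ln(29/34)

Euler-Maclaurin gives H_m = ln m + γ + 1/(2m) + O(1/m^2). The γ and O(1/m) terms cancel in the difference:
  H_{29n} − H_{34n} = ln(29n) − ln(34n) + O(1/n) = ln(29/34) + O(1/n).
Hence the limit is ln(29/34).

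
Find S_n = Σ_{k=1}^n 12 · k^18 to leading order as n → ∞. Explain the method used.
S_n ~ 12 · n^19 / 19

By integral comparison (Euler-Maclaurin), Σ_{k=1}^n 12 · k^18 = 12 · ∫_0^n x^18 dx + O(n^18) = 12 · n^19/19 + O(n^18). (Equivalently, Faulhaber's formula gives the same leading term.)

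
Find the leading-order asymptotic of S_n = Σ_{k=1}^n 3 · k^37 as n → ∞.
S_n ~ 3 · n^38 / 38

By integral comparison (Euler-Maclaurin), Σ_{k=1}^n 3 · k^37 = 3 · ∫_0^n x^37 dx + O(n^37) = 3 · n^38/38 + O(n^37). (Equivalently, Faulhaber's formula gives the same leading term.)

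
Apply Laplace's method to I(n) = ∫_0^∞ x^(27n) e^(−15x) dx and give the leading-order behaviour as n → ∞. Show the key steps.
I(n) ~ (sqrt(2π·27n) / 15) · (27n/(15e))^(27n)

Write the integrand as exp(27n ln x − 15x) and set f(x) = 27n ln x − 15x. Then f'(x) = 27n/x − 15 = 0 at x* = 27n/15, and f''(x*) = −27n/x*^2 = −15^2/(27n). Laplace's method (interior maximum) gives
  I(n) ~ e^(f(x*)) · sqrt(2π / |f''(x*)|)
        = exp(27n ln(27n/15) − 27n) · sqrt(2π · 27n / 15^2)
        = (27n/15)^(27n) e^(−27n) · sqrt(2π·27n) / 15
        = (sqrt(2π·27n) / 15) · (27n/(15e))^(27n).
This matches Γ(27n+1)/15^(27n+1) with Stirling applied to Γ.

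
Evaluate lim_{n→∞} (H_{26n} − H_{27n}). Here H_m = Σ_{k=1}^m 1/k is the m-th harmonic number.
lim = ln(26/27)

Euler-Maclaurin gives H_m = ln m + γ + 1/(2m) + O(1/m^2). The γ and O(1/m) terms cancel in the difference:
  H_{26n} − H_{27n} = ln(26n) − ln(27n) + O(1/n) = ln(26/27) + O(1/n).
Hence the limit is ln(26/27).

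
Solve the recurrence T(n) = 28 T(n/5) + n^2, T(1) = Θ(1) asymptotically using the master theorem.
T(n) = Θ(n^(log_5 28))

Master theorem: compare f(n) = n^2 to n^(log_5 28) where log_5 28 ≈ 2.070. Since 2 < log_5 28, we have f(n) = O(n^(log_5 28 − ε)) for some ε > 0 — Case 1. Hence T(n) = Θ(n^(log_5 28)).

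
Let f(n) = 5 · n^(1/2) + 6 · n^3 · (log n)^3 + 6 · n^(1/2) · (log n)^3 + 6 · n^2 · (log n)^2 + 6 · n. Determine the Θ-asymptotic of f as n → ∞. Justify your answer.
f(n) ∈ Θ(n^3 · (log n)^3)

Compare the terms by growth order. For large n, n^a · (log n)^b dominates n^a' · (log n)^b' iff a > a', or (a = a' and b > b'). Ranking the 5 terms shows the dominant one is 6 · n^3 · (log n)^3. Hence f(n) ∈ Θ(n^3 · (log n)^3).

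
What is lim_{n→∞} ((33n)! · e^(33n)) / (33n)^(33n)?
lim = ∞

Stirling: (33n)! ~ sqrt(2π·33n) · (33n/e)^(33n). Hence
  (33n)! · e^(33n) / (33n)^(33n) ~ sqrt(2π·33n) = sqrt(2π·33) · sqrt(n) → ∞.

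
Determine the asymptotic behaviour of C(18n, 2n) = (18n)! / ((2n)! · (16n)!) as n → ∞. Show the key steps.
C(18n, 2n) ~ (387420489/16777216)^(2n) · sqrt(9/(16π·2n))

Write N = 2n. Apply Stirling to each factorial:
  (9N)! ~ sqrt(2π·9N) · (9N/e)^(9N),
  N! ~ sqrt(2π N) · (N/e)^N,
  (8N)! ~ sqrt(2π·8N) · (8N/e)^(8N).
The exponential factors combine to (9N)^(9N) / (N^N · (8N)^(8N)) = 9^(9N)/8^(8N) = (9^9/8^8)^N = (387420489/16777216)^N.
The square-root prefactors combine to sqrt(2π·9N) / (sqrt(2π N)·sqrt(2π·8N)) = sqrt(9 / (2π·8·N)) = sqrt(9/(16π·2n)).
Substituting N = 2n: C(18n, 2n) ~ (387420489/16777216)^(2n) · sqrt(9/(16π·2n)).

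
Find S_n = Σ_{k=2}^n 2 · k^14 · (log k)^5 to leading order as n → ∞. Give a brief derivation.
S_n ~ 2 · n^15 · (log n)^5 / 15

By integral comparison, S_n = ∫_1^n 2 · x^14 · (log x)^5 dx + O(n^14 · (log n)^5). For the integral, the leading term of ∫_1^n x^14 (log x)^5 dx is n^15/15 · (log n)^5 (by repeated integration by parts; each step lowers the log-exponent and produces a relatively O(1/log n) correction). Hence S_n ~ 2 · n^15 · (log n)^5 / 15.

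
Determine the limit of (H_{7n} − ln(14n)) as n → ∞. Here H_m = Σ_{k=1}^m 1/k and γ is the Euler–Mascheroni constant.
lim = −ln 2 + γ

By Euler-Maclaurin, H_m = ln m + γ + O(1/m). So
  H_{7n} − ln(14n) = ln(7n) + γ − ln(14n) + O(1/n)
                       = ln(7/14) + γ + O(1/n).
Hence the limit is ln(7/14) + γ (= −ln 2).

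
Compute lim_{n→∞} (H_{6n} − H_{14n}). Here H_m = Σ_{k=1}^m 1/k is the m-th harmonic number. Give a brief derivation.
lim = ln(6/14) = ln(3/7)

Euler-Maclaurin gives H_m = ln m + γ + 1/(2m) + O(1/m^2). The γ and O(1/m) terms cancel in the difference:
  H_{6n} − H_{14n} = ln(6n) − ln(14n) + O(1/n) = ln(6/14) + O(1/n).
Hence the limit is ln(6/14) = ln(3/7).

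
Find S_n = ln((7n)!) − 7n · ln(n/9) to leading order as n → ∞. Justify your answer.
S_n ~ 7n · (ln 63 − 1) + O(ln n)

Stirling: ln((7n)!) = 7n ln(7n) − 7n + O(ln n).
  S_n = 7n ln(7n) − 7n − 7n ln(n/9) + O(ln n)
      = 7n ln(7n) − 7n ln n + 7n ln 9 − 7n + O(ln n)
      = 7n ln 7 + 7n ln 9 − 7n + O(ln n)
      = 7n (ln 63 − 1) + O(ln n).
Numerically ln(63) − 1 ≈ 3.1431.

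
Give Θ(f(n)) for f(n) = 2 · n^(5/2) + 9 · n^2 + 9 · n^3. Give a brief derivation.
f(n) ∈ Θ(n^3)

Compare the terms by growth order. For large n, n^a · (log n)^b dominates n^a' · (log n)^b' iff a > a', or (a = a' and b > b'). Ranking the 3 terms shows the dominant one is 9 · n^3. Hence f(n) ∈ Θ(n^3).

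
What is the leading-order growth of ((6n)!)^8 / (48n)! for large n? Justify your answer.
((6n)!)^8/(48n)! ~ ((2π·6n)^(7/2) / sqrt(8)) · 8^(−8·6n)  →  0

Write N = 6n. Stirling: N! ~ sqrt(2π N)(N/e)^N and (8N)! ~ sqrt(2π·8N)·(8N/e)^(8N).
  (N!)^8/(8N)! ~ (2π N)^(8/2) (N/e)^(8N) / [sqrt(2π·8N) (8N/e)^(8N)]
     = (2π N)^(8/2) / sqrt(2π·8N) · (N/(8N))^(8N)
     = (2π N)^((8−1)/2) / sqrt(8) · 8^(−8N).
Since 8^8 > 1, the factor 8^(−8N) decays exponentially, so the ratio → 0. Substituting N = 6n gives the stated form.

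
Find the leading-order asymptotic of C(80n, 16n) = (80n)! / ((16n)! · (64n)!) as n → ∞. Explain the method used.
C(80n, 16n) ~ (3125/256)^(16n) · sqrt(5/(8π·16n))

Write N = 16n. Apply Stirling to each factorial:
  (5N)! ~ sqrt(2π·5N) · (5N/e)^(5N),
  N! ~ sqrt(2π N) · (N/e)^N,
  (4N)! ~ sqrt(2π·4N) · (4N/e)^(4N).
The exponential factors combine to (5N)^(5N) / (N^N · (4N)^(4N)) = 5^(5N)/4^(4N) = (5^5/4^4)^N = (3125/256)^N.
The square-root prefactors combine to sqrt(2π·5N) / (sqrt(2π N)·sqrt(2π·4N)) = sqrt(5 / (2π·4·N)) = sqrt(5/(8π·16n)).
Substituting N = 16n: C(80n, 16n) ~ (3125/256)^(16n) · sqrt(5/(8π·16n)).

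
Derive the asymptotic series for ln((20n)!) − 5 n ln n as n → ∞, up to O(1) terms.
ln((20n)!) − 5 n ln n = 15 n ln n + 20(ln 20 − 1) n + (1/2) ln(2π·20n) + O(1/n)

Stirling: ln((20n)!) = 20n ln(20n) − 20n + (1/2) ln(2π·20n) + O(1/n).
Expand 20n ln(20n) = 20n (ln n + ln 20) = 20n ln n + 20n ln 20.
Subtract 5n ln n: leading term is (20 − 5) n ln n = 15 n ln n. The next term is 20n ln 20 − 20n = 20(ln 20 − 1) n. Then the (1/2) ln(2π·20n) correction.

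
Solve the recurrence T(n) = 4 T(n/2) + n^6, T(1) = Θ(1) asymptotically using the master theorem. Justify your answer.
T(n) = Θ(n^6)

log_2 4 ≈ 2.000. f(n) = n^6 dominates n^(log_2 4) since 6 > 2.000, and the regularity condition a·f(n/b) = 4·(n/2)^6 = (4/64)·n^6 ≤ c·f(n) holds with c = 4/64 ≈ 0.0625 < 1. So this is Case 3: T(n) = Θ(f(n)) = Θ(n^6).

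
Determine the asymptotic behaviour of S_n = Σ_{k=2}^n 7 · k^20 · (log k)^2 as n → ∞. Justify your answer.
S_n ~ n^21 · (log n)^2 / 3

By integral comparison, S_n = ∫_1^n 7 · x^20 · (log x)^2 dx + O(n^20 · (log n)^2). For the integral, the leading term of ∫_1^n x^20 (log x)^2 dx is n^21/21 · (log n)^2 (by repeated integration by parts; each step lowers the log-exponent and produces a relatively O(1/log n) correction). Hence S_n ~ n^21 · (log n)^2 / 3.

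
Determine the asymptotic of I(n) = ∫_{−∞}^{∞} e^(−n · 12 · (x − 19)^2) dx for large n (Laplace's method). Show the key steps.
I(n) = sqrt(π/(12n))

Here φ(x) = 12 · (x − 19)^2 has its unique minimum at x* = 19 with φ(x*) = 0 and φ''(x*) = 24. Laplace's method gives
  I(n) ~ e^(−n φ(x*)) · sqrt(2π / (n · φ''(x*))) = sqrt(2π / (24n)) = sqrt(π/(12n)).
This is exact: substituting u = (x − 19)·sqrt(12n) gives I(n) = (1/sqrt(12n)) ∫_{−∞}^{∞} e^(−u^2) du = sqrt(π/(12n)).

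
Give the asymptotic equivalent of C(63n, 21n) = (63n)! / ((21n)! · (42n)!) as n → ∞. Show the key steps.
C(63n, 21n) ~ (27/4)^(21n) · sqrt(3/(4π·21n))

Write N = 21n. Apply Stirling to each factorial:
  (3N)! ~ sqrt(2π·3N) · (3N/e)^(3N),
  N! ~ sqrt(2π N) · (N/e)^N,
  (2N)! ~ sqrt(2π·2N) · (2N/e)^(2N).
The exponential factors combine to (3N)^(3N) / (N^N · (2N)^(2N)) = 3^(3N)/2^(2N) = (3^3/2^2)^N = (27/4)^N.
The square-root prefactors combine to sqrt(2π·3N) / (sqrt(2π N)·sqrt(2π·2N)) = sqrt(3 / (2π·2·N)) = sqrt(3/(4π·21n)).
Substituting N = 21n: C(63n, 21n) ~ (27/4)^(21n) · sqrt(3/(4π·21n)).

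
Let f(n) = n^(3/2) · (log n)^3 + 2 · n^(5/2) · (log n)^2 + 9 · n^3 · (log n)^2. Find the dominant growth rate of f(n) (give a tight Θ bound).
f(n) ∈ Θ(n^3 · (log n)^2)

Compare the terms by growth order. For large n, n^a · (log n)^b dominates n^a' · (log n)^b' iff a > a', or (a = a' and b > b'). Ranking the 3 terms shows the dominant one is 9 · n^3 · (log n)^2. Hence f(n) ∈ Θ(n^3 · (log n)^2).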